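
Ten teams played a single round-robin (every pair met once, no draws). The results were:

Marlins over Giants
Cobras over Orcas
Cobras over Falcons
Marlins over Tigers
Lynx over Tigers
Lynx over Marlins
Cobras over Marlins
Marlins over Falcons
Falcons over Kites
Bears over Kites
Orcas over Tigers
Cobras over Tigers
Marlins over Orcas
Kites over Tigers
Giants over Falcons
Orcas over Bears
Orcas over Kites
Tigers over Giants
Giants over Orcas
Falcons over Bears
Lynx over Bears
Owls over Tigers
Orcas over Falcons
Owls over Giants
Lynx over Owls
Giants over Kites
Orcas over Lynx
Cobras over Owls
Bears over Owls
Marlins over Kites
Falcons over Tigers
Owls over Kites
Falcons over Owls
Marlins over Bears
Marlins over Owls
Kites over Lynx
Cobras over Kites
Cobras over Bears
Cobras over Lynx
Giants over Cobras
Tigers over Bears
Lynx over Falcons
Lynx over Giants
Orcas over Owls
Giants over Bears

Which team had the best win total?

Cobras

Win totals: Bears 2, Tigers 2, Orcas 6, Falcons 4, Lynx 6, Marlins 7, Giants 5, Kites 2, Owls 3, Cobras 8.
Cobras leads with 8 wins (next highest: 7).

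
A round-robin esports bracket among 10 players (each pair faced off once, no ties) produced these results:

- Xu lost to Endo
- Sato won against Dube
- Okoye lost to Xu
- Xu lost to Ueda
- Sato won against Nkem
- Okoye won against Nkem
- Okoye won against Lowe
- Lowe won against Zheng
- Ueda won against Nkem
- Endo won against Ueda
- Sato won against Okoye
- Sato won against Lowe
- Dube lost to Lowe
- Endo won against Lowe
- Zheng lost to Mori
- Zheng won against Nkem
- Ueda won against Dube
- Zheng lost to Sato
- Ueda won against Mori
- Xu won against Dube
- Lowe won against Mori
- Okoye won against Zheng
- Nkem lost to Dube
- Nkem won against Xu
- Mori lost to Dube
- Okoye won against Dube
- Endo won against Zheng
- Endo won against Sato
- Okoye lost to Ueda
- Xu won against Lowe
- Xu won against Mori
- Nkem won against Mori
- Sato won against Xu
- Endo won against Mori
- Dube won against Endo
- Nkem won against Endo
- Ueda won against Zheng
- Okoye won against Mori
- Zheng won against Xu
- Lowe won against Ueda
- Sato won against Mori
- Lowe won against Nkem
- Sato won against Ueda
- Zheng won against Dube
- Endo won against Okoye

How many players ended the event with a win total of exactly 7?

Win totals: Nkem 3, Mori 1, Xu 4, Dube 3, Lowe 5, Endo 7, Ueda 6, Okoye 5, Sato 8, Zheng 3.
Exactly 7: Endo — 1 player.

1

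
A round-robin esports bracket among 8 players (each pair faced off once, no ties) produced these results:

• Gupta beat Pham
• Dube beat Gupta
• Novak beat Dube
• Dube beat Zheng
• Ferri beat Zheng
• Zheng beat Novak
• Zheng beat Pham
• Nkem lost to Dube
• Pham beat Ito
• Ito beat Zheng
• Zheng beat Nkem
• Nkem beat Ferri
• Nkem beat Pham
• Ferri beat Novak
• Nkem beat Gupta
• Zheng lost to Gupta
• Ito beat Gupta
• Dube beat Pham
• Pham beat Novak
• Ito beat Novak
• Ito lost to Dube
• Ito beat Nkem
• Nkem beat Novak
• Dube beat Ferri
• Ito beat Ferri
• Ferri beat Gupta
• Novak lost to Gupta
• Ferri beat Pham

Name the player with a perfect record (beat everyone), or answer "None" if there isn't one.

Highest win total is Dube with 6 (out of 7 possible).
Dube lost to Novak, so no player went undefeated.

None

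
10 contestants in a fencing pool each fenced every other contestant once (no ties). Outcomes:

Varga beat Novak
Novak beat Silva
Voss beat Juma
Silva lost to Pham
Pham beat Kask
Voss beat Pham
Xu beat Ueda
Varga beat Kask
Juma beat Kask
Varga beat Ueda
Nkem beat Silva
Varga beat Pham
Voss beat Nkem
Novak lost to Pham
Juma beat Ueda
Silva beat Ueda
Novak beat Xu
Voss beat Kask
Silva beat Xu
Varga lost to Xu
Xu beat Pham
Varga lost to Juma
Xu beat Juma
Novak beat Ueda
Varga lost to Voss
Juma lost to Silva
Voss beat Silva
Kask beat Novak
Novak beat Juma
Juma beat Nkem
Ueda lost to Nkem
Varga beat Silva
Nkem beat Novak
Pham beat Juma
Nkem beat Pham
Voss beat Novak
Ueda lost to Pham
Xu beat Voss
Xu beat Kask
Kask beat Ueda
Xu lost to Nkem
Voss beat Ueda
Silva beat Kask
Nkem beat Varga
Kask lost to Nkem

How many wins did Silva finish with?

Silva's results: beat Kask, Juma, Ueda, Xu; lost to Varga, Pham, Nkem, Voss, Novak.
That is 4 wins.

4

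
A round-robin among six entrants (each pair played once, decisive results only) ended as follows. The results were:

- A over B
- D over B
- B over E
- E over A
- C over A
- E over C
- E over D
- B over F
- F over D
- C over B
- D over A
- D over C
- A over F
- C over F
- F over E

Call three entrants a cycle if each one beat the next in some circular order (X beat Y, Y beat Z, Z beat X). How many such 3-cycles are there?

8

Of the C(6,3) = 20 triples, the cyclic ones are: {A, B, E}; {A, D, F}; {A, E, F}; {B, C, E}; {B, D, E}; {B, D, F}; {C, D, F}; {C, E, F}.
That is 8.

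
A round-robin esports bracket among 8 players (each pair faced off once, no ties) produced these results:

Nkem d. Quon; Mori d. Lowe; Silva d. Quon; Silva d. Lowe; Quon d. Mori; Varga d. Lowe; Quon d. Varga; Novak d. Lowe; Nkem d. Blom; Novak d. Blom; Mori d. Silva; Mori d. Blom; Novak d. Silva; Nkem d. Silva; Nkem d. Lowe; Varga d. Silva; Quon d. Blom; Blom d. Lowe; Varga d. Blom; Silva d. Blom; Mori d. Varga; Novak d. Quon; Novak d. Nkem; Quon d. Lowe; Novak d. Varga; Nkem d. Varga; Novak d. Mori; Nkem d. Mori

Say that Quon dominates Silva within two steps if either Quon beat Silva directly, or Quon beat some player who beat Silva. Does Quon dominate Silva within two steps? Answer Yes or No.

Quon did not beat Silva directly.
Quon beat Blom, Varga, Mori, Lowe. Of those, Varga beat Silva.

Yes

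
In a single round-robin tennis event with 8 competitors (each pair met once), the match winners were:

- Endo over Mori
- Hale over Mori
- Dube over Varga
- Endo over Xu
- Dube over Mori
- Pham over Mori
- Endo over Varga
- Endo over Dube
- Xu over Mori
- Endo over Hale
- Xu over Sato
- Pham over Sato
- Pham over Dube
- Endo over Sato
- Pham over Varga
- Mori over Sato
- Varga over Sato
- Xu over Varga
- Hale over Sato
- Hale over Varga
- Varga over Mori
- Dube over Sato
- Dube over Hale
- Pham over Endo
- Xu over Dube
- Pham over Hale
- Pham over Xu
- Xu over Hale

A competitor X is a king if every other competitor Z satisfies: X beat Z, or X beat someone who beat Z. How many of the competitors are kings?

1

Varga cannot reach Pham, Xu, Dube, Endo, Hale in two steps.
Pham reaches everyone (king).
Mori cannot reach Varga, Pham, Xu, Dube, Endo, Hale in two steps.
Xu cannot reach Pham, Endo in two steps.
Sato cannot reach Varga, Pham, Mori, Xu, Dube, Endo, Hale in two steps.
Dube cannot reach Pham, Xu, Endo in two steps.
Endo cannot reach Pham in two steps.
Hale cannot reach Pham, Xu, Dube, Endo in two steps.
Kings: Pham — 1.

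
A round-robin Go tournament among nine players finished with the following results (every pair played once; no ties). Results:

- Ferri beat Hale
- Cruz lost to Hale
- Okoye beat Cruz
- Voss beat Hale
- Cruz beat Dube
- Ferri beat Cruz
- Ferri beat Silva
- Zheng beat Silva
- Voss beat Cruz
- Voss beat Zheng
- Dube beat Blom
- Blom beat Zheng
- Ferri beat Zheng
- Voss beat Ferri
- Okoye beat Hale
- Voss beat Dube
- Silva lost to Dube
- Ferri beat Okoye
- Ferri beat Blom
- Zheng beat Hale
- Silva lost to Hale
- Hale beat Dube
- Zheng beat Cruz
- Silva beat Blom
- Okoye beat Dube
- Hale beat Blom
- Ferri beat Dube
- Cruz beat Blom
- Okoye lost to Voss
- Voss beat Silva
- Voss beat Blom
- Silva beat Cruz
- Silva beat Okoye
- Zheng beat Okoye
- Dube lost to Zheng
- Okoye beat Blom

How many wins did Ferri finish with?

Ferri's results: beat Zheng, Cruz, Blom, Hale, Okoye, Dube, Silva; lost to Voss.
That is 7 wins.

7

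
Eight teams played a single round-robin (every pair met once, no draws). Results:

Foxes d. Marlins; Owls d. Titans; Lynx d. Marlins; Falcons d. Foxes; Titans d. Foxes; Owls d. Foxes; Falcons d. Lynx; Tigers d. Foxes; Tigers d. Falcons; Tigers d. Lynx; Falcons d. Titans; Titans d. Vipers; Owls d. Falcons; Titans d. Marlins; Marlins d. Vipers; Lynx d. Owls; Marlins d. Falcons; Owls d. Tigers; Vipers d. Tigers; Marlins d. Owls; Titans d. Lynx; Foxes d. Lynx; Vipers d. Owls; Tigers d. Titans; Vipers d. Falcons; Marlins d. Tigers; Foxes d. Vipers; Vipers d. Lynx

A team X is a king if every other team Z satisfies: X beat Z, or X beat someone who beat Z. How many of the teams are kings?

6

Falcons cannot reach Tigers in two steps.
Marlins reaches everyone (king).
Vipers reaches everyone (king).
Titans reaches everyone (king).
Foxes cannot reach Titans in two steps.
Owls reaches everyone (king).
Lynx reaches everyone (king).
Tigers reaches everyone (king).
Kings: Marlins, Vipers, Titans, Owls, Lynx, Tigers — 6.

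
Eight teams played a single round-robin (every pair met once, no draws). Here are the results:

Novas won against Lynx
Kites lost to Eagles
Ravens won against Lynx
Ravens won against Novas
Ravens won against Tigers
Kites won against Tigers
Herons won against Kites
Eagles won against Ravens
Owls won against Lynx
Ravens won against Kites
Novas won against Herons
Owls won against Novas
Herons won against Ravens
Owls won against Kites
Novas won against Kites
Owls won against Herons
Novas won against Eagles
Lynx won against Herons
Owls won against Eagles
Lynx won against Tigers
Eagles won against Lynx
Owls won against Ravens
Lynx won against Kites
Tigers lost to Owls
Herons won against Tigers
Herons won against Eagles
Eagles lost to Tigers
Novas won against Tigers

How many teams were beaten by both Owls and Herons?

4

Owls beat: Lynx, Eagles, Herons, Kites, Ravens, Novas, Tigers.
Herons beat: Eagles, Kites, Ravens, Tigers.
Both beat: Eagles, Kites, Ravens, Tigers — 4.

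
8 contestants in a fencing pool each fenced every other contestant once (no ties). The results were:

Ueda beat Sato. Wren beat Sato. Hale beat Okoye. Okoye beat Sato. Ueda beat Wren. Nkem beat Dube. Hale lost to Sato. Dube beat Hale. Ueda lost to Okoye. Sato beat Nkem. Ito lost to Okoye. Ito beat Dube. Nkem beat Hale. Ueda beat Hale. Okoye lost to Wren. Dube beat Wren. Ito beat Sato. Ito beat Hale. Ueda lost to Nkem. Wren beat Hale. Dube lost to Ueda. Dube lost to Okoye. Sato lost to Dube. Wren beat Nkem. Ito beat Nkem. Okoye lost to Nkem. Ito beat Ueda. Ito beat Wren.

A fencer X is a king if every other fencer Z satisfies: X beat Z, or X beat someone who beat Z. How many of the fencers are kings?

4

Ito reaches everyone (king).
Ueda cannot reach Ito in two steps.
Dube cannot reach Ito, Ueda in two steps.
Nkem reaches everyone (king).
Wren reaches everyone (king).
Sato cannot reach Ito, Wren in two steps.
Okoye reaches everyone (king).
Hale cannot reach Nkem, Wren in two steps.
Kings: Ito, Nkem, Wren, Okoye — 4.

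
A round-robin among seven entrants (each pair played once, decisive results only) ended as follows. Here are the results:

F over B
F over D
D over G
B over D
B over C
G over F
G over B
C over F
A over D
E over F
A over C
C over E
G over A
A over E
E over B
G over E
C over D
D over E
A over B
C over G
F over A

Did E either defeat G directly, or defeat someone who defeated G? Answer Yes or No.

E did not beat G directly.
E beat B, F, but each of them lost to G. No two-step path.

No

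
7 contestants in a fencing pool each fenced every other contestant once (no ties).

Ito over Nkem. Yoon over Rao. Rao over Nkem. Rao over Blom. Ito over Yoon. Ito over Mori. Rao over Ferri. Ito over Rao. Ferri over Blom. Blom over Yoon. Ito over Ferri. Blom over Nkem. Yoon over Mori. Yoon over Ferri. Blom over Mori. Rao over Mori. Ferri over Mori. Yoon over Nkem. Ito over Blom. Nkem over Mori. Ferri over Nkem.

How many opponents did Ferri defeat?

Ferri's results: beat Blom, Mori, Nkem; lost to Rao, Yoon, Ito.
That is 3 wins.

3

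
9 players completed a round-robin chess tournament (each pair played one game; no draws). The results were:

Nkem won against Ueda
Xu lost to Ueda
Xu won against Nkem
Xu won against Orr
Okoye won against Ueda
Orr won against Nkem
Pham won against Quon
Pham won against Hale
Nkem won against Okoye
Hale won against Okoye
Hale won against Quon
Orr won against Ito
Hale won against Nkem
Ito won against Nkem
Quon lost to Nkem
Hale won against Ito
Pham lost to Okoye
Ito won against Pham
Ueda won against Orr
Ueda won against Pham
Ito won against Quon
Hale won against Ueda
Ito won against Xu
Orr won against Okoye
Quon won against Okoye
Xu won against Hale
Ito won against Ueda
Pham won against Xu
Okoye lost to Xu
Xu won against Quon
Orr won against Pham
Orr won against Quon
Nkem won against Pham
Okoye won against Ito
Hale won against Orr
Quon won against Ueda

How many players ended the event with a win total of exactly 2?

Win totals: Orr 5, Ito 5, Pham 3, Hale 6, Nkem 4, Xu 5, Ueda 3, Quon 2, Okoye 3.
Exactly 2: Quon — 1 player.

1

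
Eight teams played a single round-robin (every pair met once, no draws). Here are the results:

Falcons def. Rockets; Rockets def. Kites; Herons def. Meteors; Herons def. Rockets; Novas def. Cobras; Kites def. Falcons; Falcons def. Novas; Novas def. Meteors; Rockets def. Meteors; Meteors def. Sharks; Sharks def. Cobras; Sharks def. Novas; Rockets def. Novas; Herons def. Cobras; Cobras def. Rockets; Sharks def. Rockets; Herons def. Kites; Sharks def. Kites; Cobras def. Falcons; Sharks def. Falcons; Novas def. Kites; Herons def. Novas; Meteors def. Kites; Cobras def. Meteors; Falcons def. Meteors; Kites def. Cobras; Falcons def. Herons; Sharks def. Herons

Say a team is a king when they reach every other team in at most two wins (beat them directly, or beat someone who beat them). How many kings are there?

5

Falcons reaches everyone (king).
Meteors reaches everyone (king).
Rockets cannot reach Herons in two steps.
Novas cannot reach Herons in two steps.
Cobras reaches everyone (king).
Kites cannot reach Sharks in two steps.
Herons reaches everyone (king).
Sharks reaches everyone (king).
Kings: Falcons, Meteors, Cobras, Herons, Sharks — 5.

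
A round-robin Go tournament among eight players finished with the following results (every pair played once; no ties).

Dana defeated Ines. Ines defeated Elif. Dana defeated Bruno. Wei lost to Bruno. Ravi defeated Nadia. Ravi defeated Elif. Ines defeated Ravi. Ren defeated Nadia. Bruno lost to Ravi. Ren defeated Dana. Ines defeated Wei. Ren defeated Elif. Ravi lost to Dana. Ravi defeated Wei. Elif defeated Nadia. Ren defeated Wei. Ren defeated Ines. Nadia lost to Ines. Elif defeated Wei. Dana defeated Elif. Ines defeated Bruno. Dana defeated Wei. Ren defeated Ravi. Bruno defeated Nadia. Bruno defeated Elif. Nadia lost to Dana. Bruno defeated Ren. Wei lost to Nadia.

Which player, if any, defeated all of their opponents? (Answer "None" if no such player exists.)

None

Highest win total is Ren with 6 (out of 7 possible).
Ren lost to Bruno, so no player went undefeated.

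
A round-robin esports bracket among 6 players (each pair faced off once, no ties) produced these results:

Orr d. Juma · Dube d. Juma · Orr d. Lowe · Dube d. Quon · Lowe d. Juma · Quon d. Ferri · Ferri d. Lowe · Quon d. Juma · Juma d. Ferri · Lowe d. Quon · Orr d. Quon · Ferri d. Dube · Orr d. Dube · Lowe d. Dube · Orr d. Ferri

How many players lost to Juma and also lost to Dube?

0

Juma beat: Ferri.
Dube beat: Quon, Juma.
No one was beaten by both.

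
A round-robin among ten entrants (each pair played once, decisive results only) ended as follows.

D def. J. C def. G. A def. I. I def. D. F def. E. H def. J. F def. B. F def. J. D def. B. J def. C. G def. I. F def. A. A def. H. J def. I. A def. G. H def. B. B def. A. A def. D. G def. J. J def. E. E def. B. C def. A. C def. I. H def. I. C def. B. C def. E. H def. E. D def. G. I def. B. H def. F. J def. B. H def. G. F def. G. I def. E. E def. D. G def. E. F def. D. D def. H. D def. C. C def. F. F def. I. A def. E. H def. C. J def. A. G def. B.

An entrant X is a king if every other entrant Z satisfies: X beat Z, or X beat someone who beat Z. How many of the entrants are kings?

A reaches everyone (king).
B cannot reach C, F, J in two steps.
C reaches everyone (king).
D reaches everyone (king).
E cannot reach F, I in two steps.
F reaches everyone (king).
G cannot reach F, H in two steps.
H reaches everyone (king).
I cannot reach F in two steps.
J reaches everyone (king).
Kings: A, C, D, F, H, J — 6.

6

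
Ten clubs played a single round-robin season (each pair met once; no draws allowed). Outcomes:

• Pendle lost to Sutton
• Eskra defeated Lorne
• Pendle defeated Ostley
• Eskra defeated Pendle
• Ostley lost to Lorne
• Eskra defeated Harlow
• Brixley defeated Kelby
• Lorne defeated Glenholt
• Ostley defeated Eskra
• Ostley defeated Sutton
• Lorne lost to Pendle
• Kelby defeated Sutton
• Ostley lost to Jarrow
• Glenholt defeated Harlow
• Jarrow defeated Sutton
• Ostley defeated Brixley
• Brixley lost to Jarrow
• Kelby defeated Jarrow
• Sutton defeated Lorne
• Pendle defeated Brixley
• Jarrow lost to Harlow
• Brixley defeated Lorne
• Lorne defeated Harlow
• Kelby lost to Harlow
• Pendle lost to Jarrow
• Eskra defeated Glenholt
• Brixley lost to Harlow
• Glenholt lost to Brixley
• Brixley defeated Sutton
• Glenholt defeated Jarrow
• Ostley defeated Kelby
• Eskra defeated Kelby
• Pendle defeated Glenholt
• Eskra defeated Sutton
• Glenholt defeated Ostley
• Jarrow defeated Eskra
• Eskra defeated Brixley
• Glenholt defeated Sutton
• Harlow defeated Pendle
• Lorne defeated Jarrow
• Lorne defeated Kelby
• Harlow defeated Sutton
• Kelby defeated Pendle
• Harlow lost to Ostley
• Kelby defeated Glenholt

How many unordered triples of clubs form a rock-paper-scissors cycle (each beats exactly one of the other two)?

34

Win totals: Ostley 5, Jarrow 5, Brixley 4, Eskra 7, Lorne 5, Kelby 4, Glenholt 4, Harlow 5, Sutton 2, Pendle 4.
A club with w wins dominates both others in C(w,2) triples; summing gives 10 + 10 + 6 + 21 + 10 + 6 + 6 + 10 + 1 + 6 = 86 transitive triples.
Total triples C(10,3) = 120, so cyclic triples = 120 − 86 = 34.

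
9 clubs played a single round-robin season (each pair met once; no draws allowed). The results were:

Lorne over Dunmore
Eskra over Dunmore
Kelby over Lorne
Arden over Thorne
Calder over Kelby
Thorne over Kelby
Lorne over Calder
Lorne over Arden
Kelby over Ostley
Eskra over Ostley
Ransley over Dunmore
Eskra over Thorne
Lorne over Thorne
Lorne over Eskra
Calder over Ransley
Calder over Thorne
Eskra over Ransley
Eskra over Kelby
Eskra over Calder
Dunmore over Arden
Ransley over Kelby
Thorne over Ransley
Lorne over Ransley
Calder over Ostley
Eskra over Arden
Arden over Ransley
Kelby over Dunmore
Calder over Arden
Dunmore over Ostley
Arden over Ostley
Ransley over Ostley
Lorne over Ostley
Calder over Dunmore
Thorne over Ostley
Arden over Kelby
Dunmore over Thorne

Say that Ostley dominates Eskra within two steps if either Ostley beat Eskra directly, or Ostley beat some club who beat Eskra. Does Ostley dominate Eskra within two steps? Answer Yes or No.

No

Ostley did not beat Eskra directly.
Ostley beat no one, so there is no intermediate club.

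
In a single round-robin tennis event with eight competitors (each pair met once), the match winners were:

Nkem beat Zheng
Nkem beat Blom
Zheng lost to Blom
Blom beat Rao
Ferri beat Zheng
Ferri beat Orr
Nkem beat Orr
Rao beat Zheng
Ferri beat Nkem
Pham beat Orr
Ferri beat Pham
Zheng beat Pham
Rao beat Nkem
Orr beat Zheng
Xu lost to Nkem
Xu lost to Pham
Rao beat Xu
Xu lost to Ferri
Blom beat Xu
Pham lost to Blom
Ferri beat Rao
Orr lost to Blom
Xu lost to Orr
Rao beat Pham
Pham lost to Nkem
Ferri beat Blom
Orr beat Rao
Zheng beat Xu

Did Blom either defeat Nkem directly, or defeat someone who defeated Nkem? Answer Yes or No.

Blom did not beat Nkem directly.
Blom beat Xu, Rao, Zheng, Orr, Pham. Of those, Rao beat Nkem.

Yes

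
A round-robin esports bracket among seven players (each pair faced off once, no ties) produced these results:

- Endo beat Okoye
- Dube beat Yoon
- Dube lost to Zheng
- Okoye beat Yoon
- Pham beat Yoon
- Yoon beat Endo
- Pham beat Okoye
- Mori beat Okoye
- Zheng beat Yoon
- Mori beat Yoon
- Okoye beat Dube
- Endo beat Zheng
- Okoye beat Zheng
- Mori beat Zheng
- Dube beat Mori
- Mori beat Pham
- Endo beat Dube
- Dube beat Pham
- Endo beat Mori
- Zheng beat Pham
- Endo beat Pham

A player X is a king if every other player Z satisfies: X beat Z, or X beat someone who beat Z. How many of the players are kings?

6

Zheng reaches everyone (king).
Pham cannot reach Mori in two steps.
Endo reaches everyone (king).
Mori reaches everyone (king).
Yoon reaches everyone (king).
Dube reaches everyone (king).
Okoye reaches everyone (king).
Kings: Zheng, Endo, Mori, Yoon, Dube, Okoye — 6.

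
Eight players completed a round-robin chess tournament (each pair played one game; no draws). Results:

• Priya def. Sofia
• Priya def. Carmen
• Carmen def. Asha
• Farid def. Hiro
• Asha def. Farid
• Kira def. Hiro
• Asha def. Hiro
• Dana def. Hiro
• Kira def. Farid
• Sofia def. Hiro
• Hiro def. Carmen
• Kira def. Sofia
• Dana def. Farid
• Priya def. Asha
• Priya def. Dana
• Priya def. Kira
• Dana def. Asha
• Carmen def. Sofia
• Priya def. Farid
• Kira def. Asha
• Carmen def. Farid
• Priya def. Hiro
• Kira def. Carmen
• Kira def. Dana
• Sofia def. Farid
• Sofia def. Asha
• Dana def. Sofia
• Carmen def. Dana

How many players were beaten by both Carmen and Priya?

4

Carmen beat: Sofia, Farid, Dana, Asha.
Priya beat: Sofia, Carmen, Hiro, Farid, Dana, Asha, Kira.
Both beat: Sofia, Farid, Dana, Asha — 4.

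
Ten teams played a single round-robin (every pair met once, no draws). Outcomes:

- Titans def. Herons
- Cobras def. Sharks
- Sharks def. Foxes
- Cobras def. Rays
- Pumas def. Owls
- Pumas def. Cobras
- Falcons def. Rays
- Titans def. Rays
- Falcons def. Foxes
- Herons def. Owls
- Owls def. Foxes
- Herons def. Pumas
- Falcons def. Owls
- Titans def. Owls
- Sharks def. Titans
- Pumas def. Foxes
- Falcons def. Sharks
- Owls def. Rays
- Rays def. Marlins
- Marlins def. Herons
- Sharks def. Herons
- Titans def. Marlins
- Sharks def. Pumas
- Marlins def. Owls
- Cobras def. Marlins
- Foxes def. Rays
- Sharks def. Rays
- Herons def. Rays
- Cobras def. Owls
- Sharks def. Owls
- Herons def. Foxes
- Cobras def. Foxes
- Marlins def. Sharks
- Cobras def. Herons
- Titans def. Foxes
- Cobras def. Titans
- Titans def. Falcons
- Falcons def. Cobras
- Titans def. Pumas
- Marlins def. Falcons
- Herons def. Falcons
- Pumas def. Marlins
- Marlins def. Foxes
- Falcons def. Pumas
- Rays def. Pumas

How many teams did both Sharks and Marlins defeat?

Sharks beat: Herons, Rays, Titans, Owls, Pumas, Foxes.
Marlins beat: Falcons, Herons, Sharks, Owls, Foxes.
Both beat: Herons, Owls, Foxes — 3.

3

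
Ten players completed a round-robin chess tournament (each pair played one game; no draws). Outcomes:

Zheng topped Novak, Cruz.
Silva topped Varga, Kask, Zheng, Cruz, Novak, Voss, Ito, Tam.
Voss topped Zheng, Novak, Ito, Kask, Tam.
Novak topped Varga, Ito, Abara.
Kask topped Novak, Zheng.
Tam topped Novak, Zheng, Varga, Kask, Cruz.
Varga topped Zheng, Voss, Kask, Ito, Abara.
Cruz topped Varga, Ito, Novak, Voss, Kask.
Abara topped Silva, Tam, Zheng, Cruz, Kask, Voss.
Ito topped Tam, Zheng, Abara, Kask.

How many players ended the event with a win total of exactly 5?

4

Win totals: Voss 5, Cruz 5, Tam 5, Novak 3, Varga 5, Abara 6, Kask 2, Zheng 2, Ito 4, Silva 8.
Exactly 5: Voss, Cruz, Tam, Varga — 4 players.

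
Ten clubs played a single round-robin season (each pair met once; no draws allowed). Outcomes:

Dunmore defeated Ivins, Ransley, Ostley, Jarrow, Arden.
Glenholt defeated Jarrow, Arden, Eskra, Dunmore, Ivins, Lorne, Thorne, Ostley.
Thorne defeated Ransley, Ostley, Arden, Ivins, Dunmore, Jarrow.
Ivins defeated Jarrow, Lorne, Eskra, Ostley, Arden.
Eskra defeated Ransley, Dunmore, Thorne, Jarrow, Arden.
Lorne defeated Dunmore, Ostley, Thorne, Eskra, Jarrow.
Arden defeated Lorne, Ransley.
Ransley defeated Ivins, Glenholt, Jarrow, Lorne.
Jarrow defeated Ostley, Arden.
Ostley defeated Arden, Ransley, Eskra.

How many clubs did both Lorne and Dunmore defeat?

Lorne beat: Dunmore, Thorne, Eskra, Ostley, Jarrow.
Dunmore beat: Arden, Ransley, Ivins, Ostley, Jarrow.
Both beat: Ostley, Jarrow — 2.

2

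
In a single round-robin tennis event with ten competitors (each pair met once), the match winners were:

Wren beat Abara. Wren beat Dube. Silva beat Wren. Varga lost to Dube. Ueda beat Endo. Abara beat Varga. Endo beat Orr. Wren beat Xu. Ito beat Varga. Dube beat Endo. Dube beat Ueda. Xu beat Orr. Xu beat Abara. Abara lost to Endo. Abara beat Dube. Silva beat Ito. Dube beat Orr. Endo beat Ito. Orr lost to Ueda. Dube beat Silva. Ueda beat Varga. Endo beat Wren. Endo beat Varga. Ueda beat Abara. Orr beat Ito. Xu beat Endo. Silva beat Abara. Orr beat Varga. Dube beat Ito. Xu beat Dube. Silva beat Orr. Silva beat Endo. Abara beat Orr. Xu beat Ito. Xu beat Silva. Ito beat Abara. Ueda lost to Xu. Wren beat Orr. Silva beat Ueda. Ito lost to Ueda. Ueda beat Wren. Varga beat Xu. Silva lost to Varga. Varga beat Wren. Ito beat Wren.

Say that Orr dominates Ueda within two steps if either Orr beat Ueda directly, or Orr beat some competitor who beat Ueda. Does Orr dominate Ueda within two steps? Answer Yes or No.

No

Orr did not beat Ueda directly.
Orr beat Varga, Ito, but each of them lost to Ueda. No two-step path.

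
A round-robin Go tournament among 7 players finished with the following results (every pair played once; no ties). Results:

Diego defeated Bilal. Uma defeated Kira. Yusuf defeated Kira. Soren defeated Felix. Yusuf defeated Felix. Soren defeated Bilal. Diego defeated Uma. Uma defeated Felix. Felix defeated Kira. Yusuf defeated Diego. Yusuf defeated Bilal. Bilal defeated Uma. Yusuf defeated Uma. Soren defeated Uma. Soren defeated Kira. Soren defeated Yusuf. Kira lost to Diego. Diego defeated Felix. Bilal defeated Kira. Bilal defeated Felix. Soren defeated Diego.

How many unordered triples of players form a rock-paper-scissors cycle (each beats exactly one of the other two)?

Win totals: Yusuf 5, Kira 0, Bilal 3, Uma 2, Soren 6, Diego 4, Felix 1.
A player with w wins dominates both others in C(w,2) triples; summing gives 10 + 0 + 3 + 1 + 15 + 6 + 0 = 35 transitive triples.
Total triples C(7,3) = 35, so cyclic triples = 35 − 35 = 0.

0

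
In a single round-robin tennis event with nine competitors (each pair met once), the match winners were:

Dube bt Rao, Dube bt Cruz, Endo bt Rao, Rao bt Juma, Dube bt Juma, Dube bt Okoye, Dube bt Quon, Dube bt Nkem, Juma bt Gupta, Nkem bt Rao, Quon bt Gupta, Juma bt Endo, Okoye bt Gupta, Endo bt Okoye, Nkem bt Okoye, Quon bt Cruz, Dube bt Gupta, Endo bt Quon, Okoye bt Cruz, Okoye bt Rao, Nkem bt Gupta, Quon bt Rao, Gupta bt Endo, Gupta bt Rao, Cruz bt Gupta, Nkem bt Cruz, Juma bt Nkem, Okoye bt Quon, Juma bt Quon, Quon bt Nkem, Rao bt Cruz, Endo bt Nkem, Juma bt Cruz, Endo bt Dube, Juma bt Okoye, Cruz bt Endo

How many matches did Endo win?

5

Endo's results: beat Okoye, Quon, Nkem, Dube, Rao; lost to Cruz, Juma, Gupta.
That is 5 wins.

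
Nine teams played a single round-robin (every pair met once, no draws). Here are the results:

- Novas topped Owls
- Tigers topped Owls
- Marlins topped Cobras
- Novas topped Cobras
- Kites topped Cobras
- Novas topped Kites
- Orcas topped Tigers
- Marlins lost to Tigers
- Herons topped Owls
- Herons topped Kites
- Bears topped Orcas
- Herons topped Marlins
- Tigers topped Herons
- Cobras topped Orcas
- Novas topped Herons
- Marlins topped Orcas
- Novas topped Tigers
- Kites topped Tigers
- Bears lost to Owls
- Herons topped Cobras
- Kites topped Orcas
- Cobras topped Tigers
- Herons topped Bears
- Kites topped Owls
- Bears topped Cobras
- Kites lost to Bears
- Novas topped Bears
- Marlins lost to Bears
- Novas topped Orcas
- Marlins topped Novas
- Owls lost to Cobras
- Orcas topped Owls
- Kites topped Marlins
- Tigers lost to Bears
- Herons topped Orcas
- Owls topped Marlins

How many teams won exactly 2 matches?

Win totals: Kites 5, Orcas 2, Herons 6, Tigers 3, Novas 7, Marlins 3, Bears 5, Owls 2, Cobras 3.
Exactly 2: Orcas, Owls — 2 teams.

2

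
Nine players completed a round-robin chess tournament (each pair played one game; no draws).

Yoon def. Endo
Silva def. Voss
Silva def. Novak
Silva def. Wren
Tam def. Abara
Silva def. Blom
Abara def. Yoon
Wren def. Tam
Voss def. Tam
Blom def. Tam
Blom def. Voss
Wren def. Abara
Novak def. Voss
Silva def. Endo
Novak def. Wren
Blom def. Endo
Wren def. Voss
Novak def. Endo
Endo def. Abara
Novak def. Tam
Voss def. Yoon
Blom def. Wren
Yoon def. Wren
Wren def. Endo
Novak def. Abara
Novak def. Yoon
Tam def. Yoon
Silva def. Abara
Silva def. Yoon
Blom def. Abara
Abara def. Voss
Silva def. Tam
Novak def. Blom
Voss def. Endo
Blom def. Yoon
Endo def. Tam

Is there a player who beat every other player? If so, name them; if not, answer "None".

Silva has 8 wins out of 8 opponents — a perfect record.

Silva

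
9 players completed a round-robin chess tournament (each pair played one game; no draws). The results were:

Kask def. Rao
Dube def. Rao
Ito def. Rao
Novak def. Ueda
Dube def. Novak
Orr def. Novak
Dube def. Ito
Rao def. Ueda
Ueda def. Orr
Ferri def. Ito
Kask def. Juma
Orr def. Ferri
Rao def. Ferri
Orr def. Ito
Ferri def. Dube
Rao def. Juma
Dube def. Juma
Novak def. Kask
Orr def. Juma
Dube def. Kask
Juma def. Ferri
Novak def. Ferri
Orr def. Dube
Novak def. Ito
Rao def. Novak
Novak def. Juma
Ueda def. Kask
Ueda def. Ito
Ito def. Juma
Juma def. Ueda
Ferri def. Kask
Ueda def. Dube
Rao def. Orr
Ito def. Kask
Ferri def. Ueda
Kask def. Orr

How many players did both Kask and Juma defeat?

0

Kask beat: Juma, Orr, Rao.
Juma beat: Ueda, Ferri.
No one was beaten by both.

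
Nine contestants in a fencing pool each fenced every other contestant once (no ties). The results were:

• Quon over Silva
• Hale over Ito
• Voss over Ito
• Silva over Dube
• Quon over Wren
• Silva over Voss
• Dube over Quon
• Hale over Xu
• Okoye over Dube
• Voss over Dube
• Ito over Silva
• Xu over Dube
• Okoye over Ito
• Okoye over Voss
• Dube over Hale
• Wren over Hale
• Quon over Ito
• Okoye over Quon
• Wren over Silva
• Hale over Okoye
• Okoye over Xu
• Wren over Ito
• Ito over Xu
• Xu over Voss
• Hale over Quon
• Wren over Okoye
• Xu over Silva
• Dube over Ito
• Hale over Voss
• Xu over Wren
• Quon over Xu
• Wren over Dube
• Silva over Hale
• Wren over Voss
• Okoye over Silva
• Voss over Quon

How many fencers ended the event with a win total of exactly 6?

2

Win totals: Hale 5, Dube 3, Wren 6, Ito 2, Voss 3, Okoye 6, Xu 4, Silva 3, Quon 4.
Exactly 6: Wren, Okoye — 2 fencers.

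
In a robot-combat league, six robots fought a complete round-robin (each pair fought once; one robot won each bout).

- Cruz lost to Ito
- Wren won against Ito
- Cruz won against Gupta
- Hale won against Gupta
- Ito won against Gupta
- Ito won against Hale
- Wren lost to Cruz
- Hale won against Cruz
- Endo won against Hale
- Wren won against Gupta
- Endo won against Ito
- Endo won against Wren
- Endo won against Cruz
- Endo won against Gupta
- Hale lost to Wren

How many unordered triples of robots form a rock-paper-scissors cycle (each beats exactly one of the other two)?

Win totals: Cruz 2, Hale 2, Wren 3, Gupta 0, Ito 3, Endo 5.
A robot with w wins dominates both others in C(w,2) triples; summing gives 1 + 1 + 3 + 0 + 3 + 10 = 18 transitive triples.
Total triples C(6,3) = 20, so cyclic triples = 20 − 18 = 2.

2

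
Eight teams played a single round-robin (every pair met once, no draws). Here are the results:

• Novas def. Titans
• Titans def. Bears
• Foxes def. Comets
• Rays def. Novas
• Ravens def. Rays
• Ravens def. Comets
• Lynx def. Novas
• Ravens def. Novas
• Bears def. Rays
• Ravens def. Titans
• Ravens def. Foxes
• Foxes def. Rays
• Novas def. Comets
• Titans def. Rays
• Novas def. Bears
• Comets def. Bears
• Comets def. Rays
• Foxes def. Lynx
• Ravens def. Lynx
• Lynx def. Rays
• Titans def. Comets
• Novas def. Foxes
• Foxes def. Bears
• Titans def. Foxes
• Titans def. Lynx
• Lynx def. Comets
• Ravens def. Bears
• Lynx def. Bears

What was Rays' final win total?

Rays' results: beat Novas; lost to Bears, Comets, Lynx, Titans, Foxes, Ravens.
That is 1 win.

1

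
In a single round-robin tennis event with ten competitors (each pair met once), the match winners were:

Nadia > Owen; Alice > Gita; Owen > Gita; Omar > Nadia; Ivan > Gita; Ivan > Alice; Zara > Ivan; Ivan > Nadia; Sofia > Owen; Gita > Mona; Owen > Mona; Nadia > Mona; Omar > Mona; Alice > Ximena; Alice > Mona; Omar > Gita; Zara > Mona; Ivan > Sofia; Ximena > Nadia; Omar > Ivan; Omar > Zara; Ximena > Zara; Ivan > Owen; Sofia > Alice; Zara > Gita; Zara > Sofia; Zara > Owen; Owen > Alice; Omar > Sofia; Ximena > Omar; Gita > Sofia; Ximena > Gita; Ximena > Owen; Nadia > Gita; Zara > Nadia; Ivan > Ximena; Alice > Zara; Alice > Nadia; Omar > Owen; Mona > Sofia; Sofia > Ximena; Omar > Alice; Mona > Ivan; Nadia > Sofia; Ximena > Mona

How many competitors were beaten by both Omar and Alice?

4

Omar beat: Nadia, Ivan, Mona, Gita, Sofia, Alice, Owen, Zara.
Alice beat: Nadia, Mona, Gita, Ximena, Zara.
Both beat: Nadia, Mona, Gita, Zara — 4.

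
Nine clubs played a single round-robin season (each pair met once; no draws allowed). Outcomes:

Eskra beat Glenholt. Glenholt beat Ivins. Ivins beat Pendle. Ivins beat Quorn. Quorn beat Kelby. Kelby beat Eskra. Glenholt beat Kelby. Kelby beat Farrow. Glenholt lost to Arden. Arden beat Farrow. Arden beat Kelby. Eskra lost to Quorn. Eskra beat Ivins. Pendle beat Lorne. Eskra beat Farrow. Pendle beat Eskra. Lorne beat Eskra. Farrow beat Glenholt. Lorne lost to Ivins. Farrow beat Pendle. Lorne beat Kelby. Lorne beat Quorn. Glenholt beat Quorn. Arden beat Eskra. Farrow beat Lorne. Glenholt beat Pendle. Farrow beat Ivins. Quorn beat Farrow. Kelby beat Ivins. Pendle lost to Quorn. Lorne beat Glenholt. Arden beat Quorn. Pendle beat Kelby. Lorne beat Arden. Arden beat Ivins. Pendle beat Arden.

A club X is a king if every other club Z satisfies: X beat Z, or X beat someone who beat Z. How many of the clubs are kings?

7

Quorn reaches everyone (king).
Arden reaches everyone (king).
Glenholt reaches everyone (king).
Ivins reaches everyone (king).
Farrow reaches everyone (king).
Kelby cannot reach Arden in two steps.
Eskra cannot reach Arden in two steps.
Pendle reaches everyone (king).
Lorne reaches everyone (king).
Kings: Quorn, Arden, Glenholt, Ivins, Farrow, Pendle, Lorne — 7.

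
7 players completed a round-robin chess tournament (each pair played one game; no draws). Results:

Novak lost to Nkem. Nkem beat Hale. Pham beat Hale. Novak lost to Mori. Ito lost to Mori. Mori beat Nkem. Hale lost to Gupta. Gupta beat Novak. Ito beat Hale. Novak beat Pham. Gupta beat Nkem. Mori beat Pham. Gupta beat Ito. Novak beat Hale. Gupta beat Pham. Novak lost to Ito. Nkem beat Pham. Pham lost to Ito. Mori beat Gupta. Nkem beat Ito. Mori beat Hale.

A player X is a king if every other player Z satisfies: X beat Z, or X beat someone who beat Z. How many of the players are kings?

1

Gupta cannot reach Mori in two steps.
Mori reaches everyone (king).
Ito cannot reach Gupta, Mori, Nkem in two steps.
Nkem cannot reach Gupta, Mori in two steps.
Pham cannot reach Gupta, Mori, Ito, Nkem, Novak in two steps.
Hale cannot reach Gupta, Mori, Ito, Nkem, Pham, Novak in two steps.
Novak cannot reach Gupta, Mori, Ito, Nkem in two steps.
Kings: Mori — 1.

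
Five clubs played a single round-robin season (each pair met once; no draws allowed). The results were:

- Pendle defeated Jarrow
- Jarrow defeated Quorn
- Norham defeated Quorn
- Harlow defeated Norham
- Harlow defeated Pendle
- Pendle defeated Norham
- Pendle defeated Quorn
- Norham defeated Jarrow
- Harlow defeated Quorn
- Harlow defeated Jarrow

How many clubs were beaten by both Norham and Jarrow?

1

Norham beat: Jarrow, Quorn.
Jarrow beat: Quorn.
Both beat: Quorn — 1.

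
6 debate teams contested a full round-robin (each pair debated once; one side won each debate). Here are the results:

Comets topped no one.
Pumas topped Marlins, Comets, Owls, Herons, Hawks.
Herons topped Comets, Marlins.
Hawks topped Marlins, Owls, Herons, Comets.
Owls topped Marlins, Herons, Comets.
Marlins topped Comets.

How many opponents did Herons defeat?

Herons' results: beat Comets, Marlins; lost to Hawks, Pumas, Owls.
That is 2 wins.

2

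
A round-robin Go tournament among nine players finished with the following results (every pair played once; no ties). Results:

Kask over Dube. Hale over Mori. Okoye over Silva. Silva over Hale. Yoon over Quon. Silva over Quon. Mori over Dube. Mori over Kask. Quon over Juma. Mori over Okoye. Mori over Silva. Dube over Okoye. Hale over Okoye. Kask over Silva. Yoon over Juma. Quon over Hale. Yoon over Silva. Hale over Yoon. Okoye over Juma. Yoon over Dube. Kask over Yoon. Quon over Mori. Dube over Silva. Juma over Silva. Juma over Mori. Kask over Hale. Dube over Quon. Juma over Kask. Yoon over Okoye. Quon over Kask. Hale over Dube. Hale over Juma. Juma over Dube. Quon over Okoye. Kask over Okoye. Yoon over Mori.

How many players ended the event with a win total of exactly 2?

2

Win totals: Mori 4, Okoye 2, Quon 5, Kask 5, Juma 4, Silva 2, Dube 3, Hale 5, Yoon 6.
Exactly 2: Okoye, Silva — 2 players.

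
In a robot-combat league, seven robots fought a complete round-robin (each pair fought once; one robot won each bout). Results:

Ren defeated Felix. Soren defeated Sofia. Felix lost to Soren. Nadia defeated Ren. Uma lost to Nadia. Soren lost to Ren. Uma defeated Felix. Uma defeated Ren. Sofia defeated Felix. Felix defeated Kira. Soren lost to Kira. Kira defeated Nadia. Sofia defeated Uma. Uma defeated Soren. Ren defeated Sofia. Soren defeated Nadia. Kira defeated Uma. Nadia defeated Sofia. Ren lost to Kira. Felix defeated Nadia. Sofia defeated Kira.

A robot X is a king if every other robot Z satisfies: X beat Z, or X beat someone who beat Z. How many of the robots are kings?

Ren reaches everyone (king).
Soren reaches everyone (king).
Nadia reaches everyone (king).
Sofia reaches everyone (king).
Kira reaches everyone (king).
Felix reaches everyone (king).
Uma reaches everyone (king).
Kings: Ren, Soren, Nadia, Sofia, Kira, Felix, Uma — 7.

7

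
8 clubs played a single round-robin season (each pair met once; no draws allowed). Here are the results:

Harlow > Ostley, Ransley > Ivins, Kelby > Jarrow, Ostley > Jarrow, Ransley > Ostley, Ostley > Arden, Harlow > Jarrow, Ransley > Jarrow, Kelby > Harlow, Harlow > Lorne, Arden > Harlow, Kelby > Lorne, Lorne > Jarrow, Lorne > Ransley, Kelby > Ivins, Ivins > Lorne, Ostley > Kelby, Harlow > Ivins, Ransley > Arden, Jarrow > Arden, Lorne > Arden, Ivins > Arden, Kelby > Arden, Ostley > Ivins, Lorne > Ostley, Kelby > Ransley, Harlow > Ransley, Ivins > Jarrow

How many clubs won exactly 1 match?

Win totals: Harlow 5, Ransley 4, Ivins 3, Ostley 4, Jarrow 1, Arden 1, Kelby 6, Lorne 4.
Exactly 1: Jarrow, Arden — 2 clubs.

2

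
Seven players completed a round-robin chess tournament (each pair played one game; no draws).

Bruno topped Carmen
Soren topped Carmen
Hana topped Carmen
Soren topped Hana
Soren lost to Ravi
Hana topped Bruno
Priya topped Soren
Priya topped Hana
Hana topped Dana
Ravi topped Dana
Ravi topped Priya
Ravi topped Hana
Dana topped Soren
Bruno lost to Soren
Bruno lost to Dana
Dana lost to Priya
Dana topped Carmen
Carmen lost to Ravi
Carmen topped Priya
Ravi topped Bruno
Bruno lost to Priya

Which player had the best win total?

Ravi

Win totals: Priya 4, Soren 3, Carmen 1, Hana 3, Dana 3, Bruno 1, Ravi 6.
Ravi leads with 6 wins (next highest: 4).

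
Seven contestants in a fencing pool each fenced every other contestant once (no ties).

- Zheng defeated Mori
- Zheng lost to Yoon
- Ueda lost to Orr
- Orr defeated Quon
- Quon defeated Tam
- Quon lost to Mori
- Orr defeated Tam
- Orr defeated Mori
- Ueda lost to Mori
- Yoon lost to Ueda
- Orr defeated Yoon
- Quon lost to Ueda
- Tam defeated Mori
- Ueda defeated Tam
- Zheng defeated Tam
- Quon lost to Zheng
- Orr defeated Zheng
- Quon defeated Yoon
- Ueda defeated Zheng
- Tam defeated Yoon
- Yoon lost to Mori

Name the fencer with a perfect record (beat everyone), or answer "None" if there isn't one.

Orr has 6 wins out of 6 opponents — a perfect record.

Orr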